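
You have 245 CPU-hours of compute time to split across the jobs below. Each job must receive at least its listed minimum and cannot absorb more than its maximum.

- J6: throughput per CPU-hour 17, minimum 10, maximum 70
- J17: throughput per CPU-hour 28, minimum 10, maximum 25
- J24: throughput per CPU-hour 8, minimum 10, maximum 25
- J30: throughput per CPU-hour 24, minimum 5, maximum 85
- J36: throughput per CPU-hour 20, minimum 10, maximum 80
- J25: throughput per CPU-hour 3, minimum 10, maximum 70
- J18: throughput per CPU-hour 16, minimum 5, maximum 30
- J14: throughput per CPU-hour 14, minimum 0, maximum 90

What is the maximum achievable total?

Meeting every minimum uses 10+10+10+5+10+10+5+0 = 60 CPU-hours, leaving 185.
Order the jobs by throughput per CPU-hour: J17 28 > J30 24 > J36 20 > J6 17 > J18 16 > J14 14 > J24 8 > J25 3.
J17 takes 15 more to reach its cap of 25 — 170 left.
Give J30 80 more to hit its cap of 85 — 90 left.
J36: +70 to 80 (cap) — 20 left.
Only 20 left; J6 takes them to reach 30.
Total = 17×30 + 28×25 + 8×10 + 24×85 + 20×80 + 3×10 + 16×5 = 5040.

5040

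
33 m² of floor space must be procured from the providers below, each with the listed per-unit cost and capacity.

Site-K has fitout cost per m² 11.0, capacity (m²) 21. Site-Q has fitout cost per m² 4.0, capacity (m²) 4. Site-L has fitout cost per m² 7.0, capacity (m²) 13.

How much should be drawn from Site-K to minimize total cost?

16

Cheapest first:
Take 4 from Site-Q at 4.0 ; need 29 more.
Take 13 from Site-L at 7.0 ; need 16 more.
Site-K at 11.0: take 16 of its 21 ; requirement met.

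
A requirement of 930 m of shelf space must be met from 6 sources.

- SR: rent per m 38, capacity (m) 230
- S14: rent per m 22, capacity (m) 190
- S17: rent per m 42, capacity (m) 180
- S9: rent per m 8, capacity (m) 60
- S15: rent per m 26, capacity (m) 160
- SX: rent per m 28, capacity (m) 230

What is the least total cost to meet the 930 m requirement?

Fill from the cheapest source first.
S9 (8): use full 60 — 870 m to go.
S14 (22): use full 190 — 680 m to go.
S15 at 26: take all 160 m — 520 still needed.
SX at 28: take all 230 m — 290 still needed.
SR (38): use full 230 — 60 m to go.
Take 60 from S17 at 42 to finish.
Cost = 60×8 + 190×22 + 160×26 + 230×28 + 230×38 + 60×42 = 26520.

26520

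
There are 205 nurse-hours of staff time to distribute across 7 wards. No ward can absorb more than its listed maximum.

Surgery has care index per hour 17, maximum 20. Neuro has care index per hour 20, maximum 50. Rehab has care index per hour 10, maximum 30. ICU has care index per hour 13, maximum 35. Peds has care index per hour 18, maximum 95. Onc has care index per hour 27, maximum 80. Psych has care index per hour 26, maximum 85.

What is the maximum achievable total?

5170

Order the wards by care index per hour: Onc 27 > Psych 26 > Neuro 20 > Peds 18 > Surgery 17 > ICU 13 > Rehab 10.
Onc takes 80 to reach its cap of 80 → 125 left.
Psych takes 85 to reach its cap of 85 → 40 left.
Only 40 left; Neuro takes them to reach 40.
Total = 20×40 + 27×80 + 26×85 = 5170.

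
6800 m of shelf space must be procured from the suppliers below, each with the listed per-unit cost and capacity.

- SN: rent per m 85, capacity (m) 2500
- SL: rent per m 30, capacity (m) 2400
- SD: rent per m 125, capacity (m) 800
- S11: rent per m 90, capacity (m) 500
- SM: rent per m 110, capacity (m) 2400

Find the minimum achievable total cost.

483500

Fill from the cheapest supplier first.
Take 2400 from SL at 30 — need 4400 more.
SN (85): use full 2500 — 1900 m to go.
Take 500 from S11 at 90 — need 1400 more.
SM (110): take the remaining 1400 — done.
SD: unused.
Cost = 2400×30 + 2500×85 + 500×90 + 1400×110 = 483500.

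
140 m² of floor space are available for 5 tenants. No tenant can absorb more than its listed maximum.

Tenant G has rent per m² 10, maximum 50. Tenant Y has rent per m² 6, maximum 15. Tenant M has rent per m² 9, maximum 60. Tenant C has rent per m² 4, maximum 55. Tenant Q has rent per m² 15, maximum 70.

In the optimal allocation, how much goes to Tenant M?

Highest rent per m² first: Tenant Q 15 > Tenant G 10 > Tenant M 9 > Tenant Y 6 > Tenant C 4.
Give Tenant Q 70 to hit its cap of 70 → 70 left.
Tenant G takes 50 to reach its cap of 50 → 20 left.
Only 20 left; Tenant M takes them to reach 20.

20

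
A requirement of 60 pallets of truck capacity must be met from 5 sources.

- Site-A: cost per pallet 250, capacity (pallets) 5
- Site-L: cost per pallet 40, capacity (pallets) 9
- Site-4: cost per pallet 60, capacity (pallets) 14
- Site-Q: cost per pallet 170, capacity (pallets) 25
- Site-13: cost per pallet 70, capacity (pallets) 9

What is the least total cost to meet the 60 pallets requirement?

Fill from the cheapest source first.
Take 9 from Site-L at 40 → need 51 more.
Site-4 at 60: take all 14 pallets → 37 still needed.
Site-13 (70): use full 9 → 28 pallets to go.
Take 25 from Site-Q at 170 → need 3 more.
Site-A at 250: take 3 of its 5 → requirement met.
Cost = 9×40 + 14×60 + 9×70 + 25×170 + 3×250 = 6830.

6830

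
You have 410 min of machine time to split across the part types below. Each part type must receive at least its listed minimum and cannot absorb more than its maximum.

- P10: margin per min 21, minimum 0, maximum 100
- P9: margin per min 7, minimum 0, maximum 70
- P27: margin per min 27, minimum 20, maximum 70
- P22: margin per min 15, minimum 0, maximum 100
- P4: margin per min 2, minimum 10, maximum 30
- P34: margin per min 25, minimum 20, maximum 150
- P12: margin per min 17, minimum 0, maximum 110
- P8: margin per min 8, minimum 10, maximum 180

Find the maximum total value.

Meeting every minimum uses 0+0+20+0+10+20+0+10 = 60 min, leaving 350.
Order the part types by margin per min: P27 27 > P34 25 > P10 21 > P12 17 > P22 15 > P8 8 > P9 7 > P4 2.
P27: +50 to 70 (cap) → 300 left.
P34: +130 to 150 (cap) → 170 left.
Give P10 100 more to hit its cap of 100 → 70 left.
P12: +70 (room for 110) → 70. Pool exhausted.
Total = 21×100 + 27×70 + 2×10 + 25×150 + 17×70 + 8×10 = 9030.

9030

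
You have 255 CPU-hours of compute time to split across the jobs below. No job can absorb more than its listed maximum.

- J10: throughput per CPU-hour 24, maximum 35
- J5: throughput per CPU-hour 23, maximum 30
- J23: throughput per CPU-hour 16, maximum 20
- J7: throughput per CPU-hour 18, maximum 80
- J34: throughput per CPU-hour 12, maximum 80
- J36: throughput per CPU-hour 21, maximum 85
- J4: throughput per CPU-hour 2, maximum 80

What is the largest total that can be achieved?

Order the jobs by throughput per CPU-hour: J10 24 > J5 23 > J36 21 > J7 18 > J23 16 > J34 12 > J4 2.
J10 takes 35 to reach its cap of 35 — 220 left.
J5: +30 to 30 (cap) — 190 left.
Give J36 85 to hit its cap of 85 — 105 left.
J7 takes 80 to reach its cap of 80 — 25 left.
Give J23 20 to hit its cap of 20 — 5 left.
J34 has room for 80 but only 5 remain, so it gets 5.
Total = 24×35 + 23×30 + 16×20 + 18×80 + 12×5 + 21×85 = 5135.

5135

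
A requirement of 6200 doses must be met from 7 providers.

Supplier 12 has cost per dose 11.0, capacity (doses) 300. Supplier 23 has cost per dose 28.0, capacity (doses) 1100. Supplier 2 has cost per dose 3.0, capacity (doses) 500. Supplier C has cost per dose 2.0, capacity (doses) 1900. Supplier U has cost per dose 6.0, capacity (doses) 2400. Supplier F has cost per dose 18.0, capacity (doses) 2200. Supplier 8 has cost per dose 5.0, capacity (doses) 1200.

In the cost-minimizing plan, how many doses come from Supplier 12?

200

Use providers in increasing cost order.
Supplier C (2.0): use full 1900 — 4300 doses to go.
Take 500 from Supplier 2 at 3.0 — need 3800 more.
Take 1200 from Supplier 8 at 5.0 — need 2600 more.
Supplier U (6.0): use full 2400 — 200 doses to go.
Take 200 from Supplier 12 at 11.0 to finish.
Supplier F, Supplier 23: unused.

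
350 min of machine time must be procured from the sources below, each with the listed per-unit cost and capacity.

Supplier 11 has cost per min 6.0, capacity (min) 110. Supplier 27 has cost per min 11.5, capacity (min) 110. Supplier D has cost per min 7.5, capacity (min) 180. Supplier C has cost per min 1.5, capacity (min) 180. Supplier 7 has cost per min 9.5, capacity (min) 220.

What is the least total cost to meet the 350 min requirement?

Cheapest first:
Supplier C (1.5): use full 180 → 170 min to go.
Supplier 11 (6.0): use full 110 → 60 min to go.
Take 60 from Supplier D at 7.5 to finish.
Supplier 7, Supplier 27: unused.
Cost = 180×1.5 + 110×6.0 + 60×7.5 = 1380.

1380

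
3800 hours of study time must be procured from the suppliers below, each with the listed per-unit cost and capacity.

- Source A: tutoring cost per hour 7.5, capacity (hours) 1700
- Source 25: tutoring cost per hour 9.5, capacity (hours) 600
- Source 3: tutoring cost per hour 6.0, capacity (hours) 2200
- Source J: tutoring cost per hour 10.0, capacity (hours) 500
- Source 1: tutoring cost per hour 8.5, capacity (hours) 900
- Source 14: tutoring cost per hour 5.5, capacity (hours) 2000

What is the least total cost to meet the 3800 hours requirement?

Fill from the cheapest supplier first.
Source 14 (5.5): use full 2000 → 1800 hours to go.
Take 1800 from Source 3 at 6.0 to finish.
Source A, Source 1, Source 25, Source J: unused.
Cost = 2000×5.5 + 1800×6.0 = 21800.

21800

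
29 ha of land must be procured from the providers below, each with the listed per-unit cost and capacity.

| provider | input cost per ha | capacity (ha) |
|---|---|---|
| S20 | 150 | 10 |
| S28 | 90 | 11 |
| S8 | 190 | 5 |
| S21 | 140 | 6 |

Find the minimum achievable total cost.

Fill from the cheapest provider first.
S28 (90): use full 11 → 18 ha to go.
Take 6 from S21 at 140 → need 12 more.
S20 at 150: take all 10 ha → 2 still needed.
S8 (190): take the remaining 2 → done.
Cost = 11×90 + 6×140 + 10×150 + 2×190 = 3710.

3710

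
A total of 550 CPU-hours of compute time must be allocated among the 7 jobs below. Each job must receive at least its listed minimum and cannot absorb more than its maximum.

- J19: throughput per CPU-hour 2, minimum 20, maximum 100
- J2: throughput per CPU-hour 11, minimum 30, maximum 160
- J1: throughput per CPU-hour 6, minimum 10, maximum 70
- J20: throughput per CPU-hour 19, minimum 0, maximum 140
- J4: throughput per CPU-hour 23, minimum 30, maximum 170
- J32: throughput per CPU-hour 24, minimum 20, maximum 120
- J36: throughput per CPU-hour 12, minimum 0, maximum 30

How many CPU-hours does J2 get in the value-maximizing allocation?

Meeting every minimum uses 20+30+10+0+30+20+0 = 110 CPU-hours, leaving 440.
Order the jobs by throughput per CPU-hour: J32 24 > J4 23 > J20 19 > J36 12 > J2 11 > J1 6 > J19 2.
Give J32 100 more to hit its cap of 120 ; 340 left.
J4 takes 140 more to reach its cap of 170 ; 200 left.
J20 takes 140 more to reach its cap of 140 ; 60 left.
Give J36 30 more to hit its cap of 30 ; 30 left.
J2: +30 (room for 130) → 60. Pool exhausted.

60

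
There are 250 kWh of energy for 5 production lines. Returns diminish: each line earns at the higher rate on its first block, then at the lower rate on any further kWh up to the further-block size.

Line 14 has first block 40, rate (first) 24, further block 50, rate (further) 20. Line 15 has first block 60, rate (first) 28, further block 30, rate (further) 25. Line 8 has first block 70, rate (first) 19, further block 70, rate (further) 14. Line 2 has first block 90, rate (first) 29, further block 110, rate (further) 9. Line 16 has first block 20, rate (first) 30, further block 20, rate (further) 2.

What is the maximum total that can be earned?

6800

Order all 10 blocks by rate: Line 16/T1 30 > Line 2/T1 29 > Line 15/T1 28 > Line 15/T2 25 > Line 14/T1 24 > Line 14/T2 20 > Line 8/T1 19 > Line 8/T2 14 > Line 2/T2 9 > Line 16/T2 2.
Line 16 T1 at 30: fill all 20 — 230 left.
Line 2 T1 at 29: fill all 90 — 140 left.
Line 15/T1 (28): +60 — 80 left.
Line 15 T2 at 25: fill all 30 — 50 left.
Line 14 T1 at 24: fill all 40 — 10 left.
Line 14/T2: +10 of 50 at 20; pool empty.
Total = 30×20 + 29×90 + 28×60 + 25×30 + 24×40 + 20×10 = 6800.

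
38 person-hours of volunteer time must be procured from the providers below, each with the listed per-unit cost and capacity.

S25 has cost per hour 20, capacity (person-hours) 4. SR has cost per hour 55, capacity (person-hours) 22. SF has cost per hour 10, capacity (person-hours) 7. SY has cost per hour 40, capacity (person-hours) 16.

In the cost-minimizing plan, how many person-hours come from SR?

Use providers in increasing cost order.
SF (10): use full 7 — 31 person-hours to go.
S25 at 20: take all 4 person-hours — 27 still needed.
SY at 40: take all 16 person-hours — 11 still needed.
Take 11 from SR at 55 to finish.

11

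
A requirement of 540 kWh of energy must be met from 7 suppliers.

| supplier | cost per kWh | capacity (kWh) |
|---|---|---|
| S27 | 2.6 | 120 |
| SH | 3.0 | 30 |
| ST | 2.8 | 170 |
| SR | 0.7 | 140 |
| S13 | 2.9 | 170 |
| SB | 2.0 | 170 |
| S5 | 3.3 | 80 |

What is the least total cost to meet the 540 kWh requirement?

1058

Fill from the cheapest supplier first.
SR at 0.7: take all 140 kWh ; 400 still needed.
Take 170 from SB at 2.0 ; need 230 more.
S27 at 2.6: take all 120 kWh ; 110 still needed.
ST (2.8): take the remaining 110 ; done.
S13, SH, S5: unused.
Cost = 140×0.7 + 170×2.0 + 120×2.6 + 110×2.8 = 1058.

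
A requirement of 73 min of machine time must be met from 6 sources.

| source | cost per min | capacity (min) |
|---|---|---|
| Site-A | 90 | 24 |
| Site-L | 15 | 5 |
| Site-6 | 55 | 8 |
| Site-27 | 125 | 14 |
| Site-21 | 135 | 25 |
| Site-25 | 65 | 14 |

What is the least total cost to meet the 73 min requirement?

Use sources in increasing cost order.
Take 5 from Site-L at 15 → need 68 more.
Site-6 at 55: take all 8 min → 60 still needed.
Take 14 from Site-25 at 65 → need 46 more.
Take 24 from Site-A at 90 → need 22 more.
Take 14 from Site-27 at 125 → need 8 more.
Site-21 at 135: take 8 of its 25 → requirement met.
Cost = 5×15 + 8×55 + 14×65 + 24×90 + 14×125 + 8×135 = 6415.

6415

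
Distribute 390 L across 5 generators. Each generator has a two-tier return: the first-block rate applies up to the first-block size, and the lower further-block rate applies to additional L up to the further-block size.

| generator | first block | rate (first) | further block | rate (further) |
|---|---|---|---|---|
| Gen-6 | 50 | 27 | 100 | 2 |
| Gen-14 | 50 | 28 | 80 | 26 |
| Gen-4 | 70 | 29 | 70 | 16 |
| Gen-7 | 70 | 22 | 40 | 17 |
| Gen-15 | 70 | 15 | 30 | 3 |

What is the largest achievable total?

9560

Rank every tier by rate: Gen-4/first 29 > Gen-14/first 28 > Gen-6/first 27 > Gen-14/second 26 > Gen-7/first 22 > Gen-7/second 17 > Gen-4/second 16 > Gen-15/first 15 > Gen-15/second 3 > Gen-6/second 2.
Fill Gen-4 first block (70 at 29) → 320 left.
Gen-14/first (28): +50 → 270 left.
Fill Gen-6 first block (50 at 27) → 220 left.
Gen-14/second (26): +80 → 140 left.
Gen-7/first (22): +70 → 70 left.
Fill Gen-7 second block (40 at 17) → 30 left.
30 remain; put them into Gen-4 second at 16.
Total = 29×70 + 28×50 + 27×50 + 26×80 + 22×70 + 17×40 + 16×30 = 9560.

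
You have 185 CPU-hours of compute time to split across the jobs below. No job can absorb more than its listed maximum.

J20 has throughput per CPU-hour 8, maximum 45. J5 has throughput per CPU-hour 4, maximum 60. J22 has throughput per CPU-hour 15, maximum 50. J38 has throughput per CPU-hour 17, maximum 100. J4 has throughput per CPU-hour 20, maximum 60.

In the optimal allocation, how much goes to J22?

Rank by throughput per CPU-hour: J4 20 > J38 17 > J22 15 > J20 8 > J5 4.
J4: +60 to 60 (cap) → 125 left.
Give J38 100 to hit its cap of 100 → 25 left.
J22 has room for 50 but only 25 remain, so it gets 25.

25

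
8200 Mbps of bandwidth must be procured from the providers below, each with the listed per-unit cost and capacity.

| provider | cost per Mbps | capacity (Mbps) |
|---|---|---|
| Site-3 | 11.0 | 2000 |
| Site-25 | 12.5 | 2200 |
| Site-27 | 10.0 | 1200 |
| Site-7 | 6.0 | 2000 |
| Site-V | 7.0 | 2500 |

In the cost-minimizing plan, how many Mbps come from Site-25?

500

Use providers in increasing cost order.
Take 2000 from Site-7 at 6.0 → need 6200 more.
Site-V at 7.0: take all 2500 Mbps → 3700 still needed.
Site-27 at 10.0: take all 1200 Mbps → 2500 still needed.
Take 2000 from Site-3 at 11.0 → need 500 more.
Take 500 from Site-25 at 12.5 to finish.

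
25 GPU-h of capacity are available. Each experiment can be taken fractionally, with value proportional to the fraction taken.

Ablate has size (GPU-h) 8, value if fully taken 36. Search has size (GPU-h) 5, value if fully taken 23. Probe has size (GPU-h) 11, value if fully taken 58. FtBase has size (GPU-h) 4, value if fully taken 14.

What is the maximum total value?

Sort by value density: Probe 58/11≈5.27, Search 23/5≈4.6, Ablate 36/8≈4.5, FtBase 14/4≈3.5.
Take all of Probe (11 GPU-h, value 58) — 14 GPU-h left.
Search: take in full, 5 GPU-h for value 23 — 9 left.
All 8 GPU-h of Ablate fit (value 36) — 1 remain.
Only 1 GPU-h remain; take 1/4 of FtBase for value 14×1/4 = 3.5.
Total value = 120.5.

120.5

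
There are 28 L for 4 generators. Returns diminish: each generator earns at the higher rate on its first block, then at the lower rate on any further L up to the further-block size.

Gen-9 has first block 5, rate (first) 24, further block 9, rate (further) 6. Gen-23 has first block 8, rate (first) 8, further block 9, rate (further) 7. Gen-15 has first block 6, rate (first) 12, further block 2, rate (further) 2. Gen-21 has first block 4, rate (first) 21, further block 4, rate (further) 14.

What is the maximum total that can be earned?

Order all 8 blocks by rate: Gen-9/T1 24 > Gen-21/T1 21 > Gen-21/T2 14 > Gen-15/T1 12 > Gen-23/T1 8 > Gen-23/T2 7 > Gen-9/T2 6 > Gen-15/T2 2.
Gen-9/T1 (24): +5 → 23 left.
Fill Gen-21 T1 block (4 at 21) → 19 left.
Fill Gen-21 T2 block (4 at 14) → 15 left.
Fill Gen-15 T1 block (6 at 12) → 9 left.
Gen-23/T1 (8): +8 → 1 left.
Gen-23/T2: +1 of 9 at 7; pool empty.
Total = 24×5 + 21×4 + 14×4 + 12×6 + 8×8 + 7×1 = 403.

403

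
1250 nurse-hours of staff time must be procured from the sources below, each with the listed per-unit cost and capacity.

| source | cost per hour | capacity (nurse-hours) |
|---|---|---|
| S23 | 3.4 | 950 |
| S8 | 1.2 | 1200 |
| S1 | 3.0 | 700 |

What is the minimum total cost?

1590

Cheapest first:
Take 1200 from S8 at 1.2 → need 50 more.
Take 50 from S1 at 3.0 to finish.
S23: unused.
Cost = 1200×1.2 + 50×3.0 = 1590.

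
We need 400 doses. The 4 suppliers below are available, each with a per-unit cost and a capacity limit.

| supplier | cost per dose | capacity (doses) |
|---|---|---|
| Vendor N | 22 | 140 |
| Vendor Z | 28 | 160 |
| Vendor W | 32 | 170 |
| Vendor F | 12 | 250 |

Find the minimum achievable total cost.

Cheapest first:
Vendor F (12): use full 250 — 150 doses to go.
Vendor N (22): use full 140 — 10 doses to go.
Vendor Z (28): take the remaining 10 — done.
Vendor W: unused.
Cost = 250×12 + 140×22 + 10×28 = 6360.

6360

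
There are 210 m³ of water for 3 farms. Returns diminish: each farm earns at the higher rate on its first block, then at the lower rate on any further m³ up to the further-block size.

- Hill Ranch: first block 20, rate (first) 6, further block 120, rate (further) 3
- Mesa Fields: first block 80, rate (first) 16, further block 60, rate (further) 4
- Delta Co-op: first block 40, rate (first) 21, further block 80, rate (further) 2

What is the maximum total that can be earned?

Rank every tier by rate: Delta Co-op/tier1 21 > Mesa Fields/tier1 16 > Hill Ranch/tier1 6 > Mesa Fields/tier2 4 > Hill Ranch/tier2 3 > Delta Co-op/tier2 2.
Delta Co-op/tier1 (21): +40 — 170 left.
Mesa Fields/tier1 (16): +80 — 90 left.
Fill Hill Ranch tier1 block (20 at 6) — 70 left.
Mesa Fields tier2 at 4: fill all 60 — 10 left.
Hill Ranch/tier2: +10 of 120 at 3; pool empty.
Total = 21×40 + 16×80 + 6×20 + 4×60 + 3×10 = 2510.

2510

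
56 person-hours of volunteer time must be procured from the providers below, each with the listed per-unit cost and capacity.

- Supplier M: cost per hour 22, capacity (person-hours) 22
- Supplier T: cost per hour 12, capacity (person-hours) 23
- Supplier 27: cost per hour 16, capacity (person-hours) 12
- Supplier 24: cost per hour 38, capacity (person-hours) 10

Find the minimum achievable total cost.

Use providers in increasing cost order.
Supplier T at 12: take all 23 person-hours ; 33 still needed.
Supplier 27 (16): use full 12 ; 21 person-hours to go.
Supplier M at 22: take 21 of its 22 ; requirement met.
Supplier 24: unused.
Cost = 23×12 + 12×16 + 21×22 = 930.

930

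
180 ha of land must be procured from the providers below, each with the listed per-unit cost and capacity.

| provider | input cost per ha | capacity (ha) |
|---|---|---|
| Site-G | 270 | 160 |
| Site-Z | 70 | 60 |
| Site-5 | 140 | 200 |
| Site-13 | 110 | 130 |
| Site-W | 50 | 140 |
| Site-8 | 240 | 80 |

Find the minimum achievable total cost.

Use providers in increasing cost order.
Take 140 from Site-W at 50 → need 40 more.
Site-Z (70): take the remaining 40 → done.
Site-13, Site-5, Site-8, Site-G: unused.
Cost = 140×50 + 40×70 = 9800.

9800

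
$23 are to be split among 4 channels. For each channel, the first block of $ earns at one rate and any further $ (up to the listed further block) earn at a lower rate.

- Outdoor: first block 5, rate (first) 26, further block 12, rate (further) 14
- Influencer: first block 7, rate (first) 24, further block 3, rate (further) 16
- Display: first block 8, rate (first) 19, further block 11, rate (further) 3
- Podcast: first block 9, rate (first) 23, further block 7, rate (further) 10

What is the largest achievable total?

Order all 8 blocks by rate: Outdoor/first 26 > Influencer/first 24 > Podcast/first 23 > Display/first 19 > Influencer/second 16 > Outdoor/second 14 > Podcast/second 10 > Display/second 3.
Fill Outdoor first block (5 at 26) — 18 left.
Fill Influencer first block (7 at 24) — 11 left.
Podcast/first (23): +9 — 2 left.
2 remain; put them into Display first at 19.
Total = 26×5 + 24×7 + 23×9 + 19×2 = 543.

543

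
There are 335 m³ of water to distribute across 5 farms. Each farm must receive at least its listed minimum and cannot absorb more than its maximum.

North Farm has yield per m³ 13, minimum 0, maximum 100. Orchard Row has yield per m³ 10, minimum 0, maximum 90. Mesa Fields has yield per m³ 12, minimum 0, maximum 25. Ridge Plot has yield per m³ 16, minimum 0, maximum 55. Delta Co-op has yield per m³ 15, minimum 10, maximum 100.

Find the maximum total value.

Meeting every minimum uses 0+0+0+0+10 = 10 m³, leaving 325.
Rank by yield per m³: Ridge Plot 16 > Delta Co-op 15 > North Farm 13 > Mesa Fields 12 > Orchard Row 10.
Ridge Plot takes 55 more to reach its cap of 55 ; 270 left.
Give Delta Co-op 90 more to hit its cap of 100 ; 180 left.
North Farm: +100 to 100 (cap) ; 80 left.
Mesa Fields takes 25 more to reach its cap of 25 ; 55 left.
Orchard Row has room for 90 more but only 55 remain, so it gets 55.
Total = 13×100 + 10×55 + 12×25 + 16×55 + 15×100 = 4530.

4530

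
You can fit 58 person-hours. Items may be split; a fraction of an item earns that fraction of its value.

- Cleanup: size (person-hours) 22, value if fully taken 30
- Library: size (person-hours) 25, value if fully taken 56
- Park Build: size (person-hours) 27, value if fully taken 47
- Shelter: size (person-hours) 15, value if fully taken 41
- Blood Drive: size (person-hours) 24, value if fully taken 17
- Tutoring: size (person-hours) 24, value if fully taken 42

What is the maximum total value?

128.5

Sort by value density: Shelter 41/15≈2.73, Library 56/25≈2.24, Tutoring 42/24≈1.75, Park Build 47/27≈1.74, Cleanup 30/22≈1.36, Blood Drive 17/24≈0.708.
All 15 person-hours of Shelter fit (value 41) — 43 remain.
Library: take in full, 25 person-hours for value 56 — 18 left.
18 person-hours left: a 18/24 share of Tutoring gives 42×18/24 = 31.5.
Total value = 128.5.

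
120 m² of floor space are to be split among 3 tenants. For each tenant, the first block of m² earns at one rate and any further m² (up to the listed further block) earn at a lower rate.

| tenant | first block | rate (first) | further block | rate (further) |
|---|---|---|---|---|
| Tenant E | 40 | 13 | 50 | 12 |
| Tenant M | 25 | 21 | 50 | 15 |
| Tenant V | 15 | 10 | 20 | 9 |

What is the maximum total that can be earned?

Treat each block as its own option and order by rate: Tenant M/first 21 > Tenant M/second 15 > Tenant E/first 13 > Tenant E/second 12 > Tenant V/first 10 > Tenant V/second 9.
Tenant M first at 21: fill all 25 ; 95 left.
Tenant M second at 15: fill all 50 ; 45 left.
Tenant E/first (13): +40 ; 5 left.
5 remain; put them into Tenant E second at 12.
Total = 21×25 + 15×50 + 13×40 + 12×5 = 1855.

1855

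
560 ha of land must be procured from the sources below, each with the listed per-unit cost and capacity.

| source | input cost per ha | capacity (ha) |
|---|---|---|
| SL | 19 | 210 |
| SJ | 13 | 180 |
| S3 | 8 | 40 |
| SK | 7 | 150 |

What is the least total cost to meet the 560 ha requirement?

Cheapest first:
SK at 7: take all 150 ha — 410 still needed.
S3 at 8: take all 40 ha — 370 still needed.
Take 180 from SJ at 13 — need 190 more.
Take 190 from SL at 19 to finish.
Cost = 150×7 + 40×8 + 180×13 + 190×19 = 7320.

7320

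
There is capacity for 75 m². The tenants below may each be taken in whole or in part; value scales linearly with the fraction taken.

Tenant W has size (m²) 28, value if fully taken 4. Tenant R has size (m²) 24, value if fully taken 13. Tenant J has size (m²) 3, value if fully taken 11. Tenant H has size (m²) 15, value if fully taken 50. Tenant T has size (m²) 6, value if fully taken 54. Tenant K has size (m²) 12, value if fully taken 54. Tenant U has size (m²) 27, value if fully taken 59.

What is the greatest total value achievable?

234.5

Sort by value density: Tenant T 54/6≈9, Tenant K 54/12≈4.5, Tenant J 11/3≈3.67, Tenant H 50/15≈3.33, Tenant U 59/27≈2.19, Tenant R 13/24≈0.542, Tenant W 4/28≈0.143.
All 6 m² of Tenant T fit (value 54) → 69 remain.
Take all of Tenant K (12 m², value 54) → 57 m² left.
Take all of Tenant J (3 m², value 11) → 54 m² left.
All 15 m² of Tenant H fit (value 50) → 39 remain.
All 27 m² of Tenant U fit (value 59) → 12 remain.
Fill the last 12 m² with part of Tenant R: 12/24 of it earns 6.5.
Total value = 234.5.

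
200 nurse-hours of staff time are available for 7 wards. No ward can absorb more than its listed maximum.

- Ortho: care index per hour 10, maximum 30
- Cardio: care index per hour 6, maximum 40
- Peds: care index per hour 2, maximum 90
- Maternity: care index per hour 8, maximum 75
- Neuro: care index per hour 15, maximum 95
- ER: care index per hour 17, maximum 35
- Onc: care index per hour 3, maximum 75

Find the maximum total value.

2640

Rank by care index per hour: ER 17 > Neuro 15 > Ortho 10 > Maternity 8 > Cardio 6 > Onc 3 > Peds 2.
ER takes 35 to reach its cap of 35 — 165 left.
Neuro: +95 to 95 (cap) — 70 left.
Ortho takes 30 to reach its cap of 30 — 40 left.
Only 40 left; Maternity takes them to reach 40.
Total = 10×30 + 8×40 + 15×95 + 17×35 = 2640.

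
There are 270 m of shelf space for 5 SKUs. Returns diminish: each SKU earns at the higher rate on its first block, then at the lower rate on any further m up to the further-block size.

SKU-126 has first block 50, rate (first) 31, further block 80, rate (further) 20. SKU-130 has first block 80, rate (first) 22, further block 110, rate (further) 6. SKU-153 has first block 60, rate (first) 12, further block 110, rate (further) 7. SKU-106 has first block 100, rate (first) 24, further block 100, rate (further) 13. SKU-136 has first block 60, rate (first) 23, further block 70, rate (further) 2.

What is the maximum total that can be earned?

6650

Rank every tier by rate: SKU-126/tier1 31 > SKU-106/tier1 24 > SKU-136/tier1 23 > SKU-130/tier1 22 > SKU-126/tier2 20 > SKU-106/tier2 13 > SKU-153/tier1 12 > SKU-153/tier2 7 > SKU-130/tier2 6 > SKU-136/tier2 2.
SKU-126 tier1 at 31: fill all 50 → 220 left.
SKU-106/tier1 (24): +100 → 120 left.
SKU-136 tier1 at 23: fill all 60 → 60 left.
SKU-130/tier1: +60 of 80 at 22; pool empty.
Total = 31×50 + 24×100 + 23×60 + 22×60 = 6650.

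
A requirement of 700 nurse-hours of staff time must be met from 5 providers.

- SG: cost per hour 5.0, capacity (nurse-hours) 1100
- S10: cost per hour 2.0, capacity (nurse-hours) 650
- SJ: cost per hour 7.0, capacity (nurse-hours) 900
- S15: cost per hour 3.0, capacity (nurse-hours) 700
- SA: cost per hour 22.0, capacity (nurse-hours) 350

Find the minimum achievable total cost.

Fill from the cheapest provider first.
S10 at 2.0: take all 650 nurse-hours ; 50 still needed.
S15 at 3.0: take 50 of its 700 ; requirement met.
SG, SJ, SA: unused.
Cost = 650×2.0 + 50×3.0 = 1450.

1450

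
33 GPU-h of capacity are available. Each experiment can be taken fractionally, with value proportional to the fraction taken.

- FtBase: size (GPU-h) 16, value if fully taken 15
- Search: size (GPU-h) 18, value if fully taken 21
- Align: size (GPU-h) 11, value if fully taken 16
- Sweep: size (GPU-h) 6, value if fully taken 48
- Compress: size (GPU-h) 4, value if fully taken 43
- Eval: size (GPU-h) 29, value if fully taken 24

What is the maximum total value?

Best value per unit of size first: Compress 43/4≈10.8, Sweep 48/6≈8, Align 16/11≈1.45, Search 21/18≈1.17, FtBase 15/16≈0.938, Eval 24/29≈0.828.
Compress: take in full, 4 GPU-h for value 43 — 29 left.
Sweep: take in full, 6 GPU-h for value 48 — 23 left.
All 11 GPU-h of Align fit (value 16) — 12 remain.
12 GPU-h left: a 12/18 share of Search gives 21×12/18 = 14.
Total value = 121.

121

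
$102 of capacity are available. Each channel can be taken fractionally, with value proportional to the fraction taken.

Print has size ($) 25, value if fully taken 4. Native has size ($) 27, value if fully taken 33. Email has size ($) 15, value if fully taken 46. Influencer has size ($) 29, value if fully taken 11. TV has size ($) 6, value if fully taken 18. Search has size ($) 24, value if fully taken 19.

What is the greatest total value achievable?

127.16

Sort by value density: Email 46/15≈3.07, TV 18/6≈3, Native 33/27≈1.22, Search 19/24≈0.792, Influencer 11/29≈0.379, Print 4/25≈0.16.
Take all of Email (15 $, value 46) → 87 $ left.
All 6 $ of TV fit (value 18) → 81 remain.
All 27 $ of Native fit (value 33) → 54 remain.
Take all of Search (24 $, value 19) → 30 $ left.
Influencer: take in full, 29 $ for value 11 → 1 left.
1 $ left: a 1/25 share of Print gives 4×1/25 = 0.16.
Total value = 127.16.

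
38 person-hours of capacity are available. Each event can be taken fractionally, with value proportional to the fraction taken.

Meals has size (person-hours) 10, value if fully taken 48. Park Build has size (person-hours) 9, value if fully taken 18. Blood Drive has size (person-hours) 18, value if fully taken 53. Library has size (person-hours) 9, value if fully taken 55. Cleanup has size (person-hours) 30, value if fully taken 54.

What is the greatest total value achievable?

Rank by value-to-size ratio: Library 55/9≈6.11, Meals 48/10≈4.8, Blood Drive 53/18≈2.94, Park Build 18/9≈2, Cleanup 54/30≈1.8.
Take all of Library (9 person-hours, value 55) ; 29 person-hours left.
All 10 person-hours of Meals fit (value 48) ; 19 remain.
Blood Drive: take in full, 18 person-hours for value 53 ; 1 left.
Only 1 person-hours remain; take 1/9 of Park Build for value 18×1/9 = 2.
Total value = 158.

158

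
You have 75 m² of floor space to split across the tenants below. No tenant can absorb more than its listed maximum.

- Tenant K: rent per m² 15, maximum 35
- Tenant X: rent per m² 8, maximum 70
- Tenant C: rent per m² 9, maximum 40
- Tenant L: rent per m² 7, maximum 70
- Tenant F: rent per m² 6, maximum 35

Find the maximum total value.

Highest rent per m² first: Tenant K 15 > Tenant C 9 > Tenant X 8 > Tenant L 7 > Tenant F 6.
Give Tenant K 35 to hit its cap of 35 → 40 left.
Tenant C takes 40 to reach its cap of 40 → 0 left.
Total = 15×35 + 9×40 = 885.

885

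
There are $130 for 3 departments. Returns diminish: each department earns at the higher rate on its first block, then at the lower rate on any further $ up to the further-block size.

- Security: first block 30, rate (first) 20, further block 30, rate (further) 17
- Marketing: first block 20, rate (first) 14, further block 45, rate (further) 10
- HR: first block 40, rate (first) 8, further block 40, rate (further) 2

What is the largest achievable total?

Rank every tier by rate: Security/tier1 20 > Security/tier2 17 > Marketing/tier1 14 > Marketing/tier2 10 > HR/tier1 8 > HR/tier2 2.
Security/tier1 (20): +30 ; 100 left.
Security tier2 at 17: fill all 30 ; 70 left.
Marketing/tier1 (14): +20 ; 50 left.
Fill Marketing tier2 block (45 at 10) ; 5 left.
HR/tier1: +5 of 40 at 8; pool empty.
Total = 20×30 + 17×30 + 14×20 + 10×45 + 8×5 = 1880.

1880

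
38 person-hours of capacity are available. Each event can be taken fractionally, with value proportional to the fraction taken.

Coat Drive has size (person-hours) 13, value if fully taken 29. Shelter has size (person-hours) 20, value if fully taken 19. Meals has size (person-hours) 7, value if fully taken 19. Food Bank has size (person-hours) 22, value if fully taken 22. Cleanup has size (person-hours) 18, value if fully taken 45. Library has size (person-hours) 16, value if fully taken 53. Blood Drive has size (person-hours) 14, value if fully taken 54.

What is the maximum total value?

Rank by value-to-size ratio: Blood Drive 54/14≈3.86, Library 53/16≈3.31, Meals 19/7≈2.71, Cleanup 45/18≈2.5, Coat Drive 29/13≈2.23, Food Bank 22/22≈1, Shelter 19/20≈0.95.
Blood Drive: take in full, 14 person-hours for value 54 ; 24 left.
All 16 person-hours of Library fit (value 53) ; 8 remain.
Take all of Meals (7 person-hours, value 19) ; 1 person-hours left.
1 person-hours left: a 1/18 share of Cleanup gives 45×1/18 = 2.5.
Total value = 128.5.

128.5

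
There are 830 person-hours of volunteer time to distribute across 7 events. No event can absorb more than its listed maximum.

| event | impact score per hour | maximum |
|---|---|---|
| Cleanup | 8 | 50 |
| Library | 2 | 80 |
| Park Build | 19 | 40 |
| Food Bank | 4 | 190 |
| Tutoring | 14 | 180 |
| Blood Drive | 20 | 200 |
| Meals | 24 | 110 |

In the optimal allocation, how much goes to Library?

Rank by impact score per hour: Meals 24 > Blood Drive 20 > Park Build 19 > Tutoring 14 > Cleanup 8 > Food Bank 4 > Library 2.
Meals: +110 to 110 (cap) ; 720 left.
Blood Drive takes 200 to reach its cap of 200 ; 520 left.
Park Build: +40 to 40 (cap) ; 480 left.
Tutoring: +180 to 180 (cap) ; 300 left.
Cleanup takes 50 to reach its cap of 50 ; 250 left.
Food Bank: +190 to 190 (cap) ; 60 left.
Only 60 left; Library takes them to reach 60.

60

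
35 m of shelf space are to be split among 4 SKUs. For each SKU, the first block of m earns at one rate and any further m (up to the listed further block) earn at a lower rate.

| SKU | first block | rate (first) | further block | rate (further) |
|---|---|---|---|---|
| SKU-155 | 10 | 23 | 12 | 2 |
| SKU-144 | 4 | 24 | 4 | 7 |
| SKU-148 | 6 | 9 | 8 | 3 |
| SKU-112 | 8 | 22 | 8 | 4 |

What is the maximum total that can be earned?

596

Treat each block as its own option and order by rate: SKU-144/tier1 24 > SKU-155/tier1 23 > SKU-112/tier1 22 > SKU-148/tier1 9 > SKU-144/tier2 7 > SKU-112/tier2 4 > SKU-148/tier2 3 > SKU-155/tier2 2.
SKU-144 tier1 at 24: fill all 4 ; 31 left.
Fill SKU-155 tier1 block (10 at 23) ; 21 left.
SKU-112 tier1 at 22: fill all 8 ; 13 left.
SKU-148 tier1 at 9: fill all 6 ; 7 left.
SKU-144 tier2 at 7: fill all 4 ; 3 left.
3 remain; put them into SKU-112 tier2 at 4.
Total = 24×4 + 23×10 + 22×8 + 9×6 + 7×4 + 4×3 = 596.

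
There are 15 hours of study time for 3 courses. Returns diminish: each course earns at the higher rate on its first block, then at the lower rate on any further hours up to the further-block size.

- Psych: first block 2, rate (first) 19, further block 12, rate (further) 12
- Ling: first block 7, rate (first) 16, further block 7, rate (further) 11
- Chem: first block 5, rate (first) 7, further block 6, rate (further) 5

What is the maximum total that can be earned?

Order all 6 blocks by rate: Psych/first 19 > Ling/first 16 > Psych/second 12 > Ling/second 11 > Chem/first 7 > Chem/second 5.
Psych/first (19): +2 → 13 left.
Ling/first (16): +7 → 6 left.
6 remain; put them into Psych second at 12.
Total = 19×2 + 16×7 + 12×6 = 222.

222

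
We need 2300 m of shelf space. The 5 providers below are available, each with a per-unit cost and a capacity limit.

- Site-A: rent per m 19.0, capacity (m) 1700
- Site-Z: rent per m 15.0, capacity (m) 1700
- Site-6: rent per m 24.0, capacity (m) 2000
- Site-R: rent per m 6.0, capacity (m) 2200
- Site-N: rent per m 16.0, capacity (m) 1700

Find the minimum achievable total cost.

Cheapest first:
Take 2200 from Site-R at 6.0 ; need 100 more.
Site-Z at 15.0: take 100 of its 1700 ; requirement met.
Site-N, Site-A, Site-6: unused.
Cost = 2200×6.0 + 100×15.0 = 14700.

14700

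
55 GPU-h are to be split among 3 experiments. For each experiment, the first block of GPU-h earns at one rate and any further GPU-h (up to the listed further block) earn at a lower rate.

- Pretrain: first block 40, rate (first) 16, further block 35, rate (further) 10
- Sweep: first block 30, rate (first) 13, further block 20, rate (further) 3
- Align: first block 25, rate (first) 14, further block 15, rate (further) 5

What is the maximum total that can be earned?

Order all 6 blocks by rate: Pretrain/tier1 16 > Align/tier1 14 > Sweep/tier1 13 > Pretrain/tier2 10 > Align/tier2 5 > Sweep/tier2 3.
Pretrain tier1 at 16: fill all 40 — 15 left.
Align tier1 at 14: only 15 left, fill 15.
Total = 16×40 + 14×15 = 850.

850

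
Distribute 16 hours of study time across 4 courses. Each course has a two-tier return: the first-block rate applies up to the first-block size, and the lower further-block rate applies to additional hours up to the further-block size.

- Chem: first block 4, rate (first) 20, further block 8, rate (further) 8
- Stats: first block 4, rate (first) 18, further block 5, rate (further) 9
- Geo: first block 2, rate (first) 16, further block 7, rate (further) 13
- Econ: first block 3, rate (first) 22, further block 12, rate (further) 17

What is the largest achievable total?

Order all 8 blocks by rate: Econ/T1 22 > Chem/T1 20 > Stats/T1 18 > Econ/T2 17 > Geo/T1 16 > Geo/T2 13 > Stats/T2 9 > Chem/T2 8.
Fill Econ T1 block (3 at 22) → 13 left.
Chem T1 at 20: fill all 4 → 9 left.
Fill Stats T1 block (4 at 18) → 5 left.
5 remain; put them into Econ T2 at 17.
Total = 22×3 + 20×4 + 18×4 + 17×5 = 303.

303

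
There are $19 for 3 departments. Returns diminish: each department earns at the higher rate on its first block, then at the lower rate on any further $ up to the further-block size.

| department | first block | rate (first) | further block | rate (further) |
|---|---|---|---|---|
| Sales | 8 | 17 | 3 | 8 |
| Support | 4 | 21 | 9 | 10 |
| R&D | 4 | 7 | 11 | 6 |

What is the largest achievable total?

290

Order all 6 blocks by rate: Support/T1 21 > Sales/T1 17 > Support/T2 10 > Sales/T2 8 > R&D/T1 7 > R&D/T2 6.
Support T1 at 21: fill all 4 ; 15 left.
Fill Sales T1 block (8 at 17) ; 7 left.
Support/T2: +7 of 9 at 10; pool empty.
Total = 21×4 + 17×8 + 10×7 = 290.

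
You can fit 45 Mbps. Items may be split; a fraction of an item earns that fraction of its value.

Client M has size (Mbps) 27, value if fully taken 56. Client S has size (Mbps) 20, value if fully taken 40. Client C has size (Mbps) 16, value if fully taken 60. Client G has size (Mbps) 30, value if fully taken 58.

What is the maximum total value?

Rank by value-to-size ratio: Client C 60/16≈3.75, Client M 56/27≈2.07, Client S 40/20≈2, Client G 58/30≈1.93.
Take all of Client C (16 Mbps, value 60) ; 29 Mbps left.
Take all of Client M (27 Mbps, value 56) ; 2 Mbps left.
Only 2 Mbps remain; take 2/20 of Client S for value 40×2/20 = 4.
Total value = 120.

120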